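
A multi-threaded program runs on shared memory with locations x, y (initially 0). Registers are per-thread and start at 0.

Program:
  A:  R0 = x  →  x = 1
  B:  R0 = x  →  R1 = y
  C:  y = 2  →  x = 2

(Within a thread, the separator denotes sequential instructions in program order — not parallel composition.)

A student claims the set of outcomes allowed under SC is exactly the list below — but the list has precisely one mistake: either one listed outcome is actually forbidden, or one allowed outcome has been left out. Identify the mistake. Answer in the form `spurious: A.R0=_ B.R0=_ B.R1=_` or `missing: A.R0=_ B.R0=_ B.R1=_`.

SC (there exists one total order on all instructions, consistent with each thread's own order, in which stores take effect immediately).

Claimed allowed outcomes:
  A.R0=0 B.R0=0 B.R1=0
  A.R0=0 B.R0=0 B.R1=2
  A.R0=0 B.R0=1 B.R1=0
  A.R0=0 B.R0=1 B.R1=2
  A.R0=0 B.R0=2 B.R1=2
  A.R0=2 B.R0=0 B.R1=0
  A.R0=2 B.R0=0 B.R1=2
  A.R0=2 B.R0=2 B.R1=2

outcome vector order: (A.R0,B.R0,B.R1)
under SC → <0 0 0>; <0 0 2>; <0 1 0>; <0 1 2>; <0 2 2>; <2 0 0>; <2 0 2>; <2 1 2>; <2 2 2>
SC∖claimed = {<2 1 2>}

missing: A.R0=2 B.R0=1 B.R1=2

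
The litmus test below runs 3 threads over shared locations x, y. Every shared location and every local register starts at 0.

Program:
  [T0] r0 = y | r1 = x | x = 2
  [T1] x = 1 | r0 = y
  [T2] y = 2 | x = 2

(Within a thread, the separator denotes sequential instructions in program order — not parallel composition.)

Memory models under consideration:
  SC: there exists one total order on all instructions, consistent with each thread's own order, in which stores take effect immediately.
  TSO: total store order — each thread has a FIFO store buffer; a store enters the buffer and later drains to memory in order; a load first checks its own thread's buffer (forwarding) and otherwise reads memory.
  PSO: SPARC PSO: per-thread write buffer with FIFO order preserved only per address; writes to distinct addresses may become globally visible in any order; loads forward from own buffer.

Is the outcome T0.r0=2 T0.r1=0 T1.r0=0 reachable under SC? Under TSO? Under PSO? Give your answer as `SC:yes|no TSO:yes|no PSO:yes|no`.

outcome vector order: (T0.r0,T0.r1,T1.r0)
SC: 11 outcomes — {000 002 010 012 020 022 202 210 212 220 222}
TSO: 12 outcomes — {000 002 010 012 020 022 200 202 210 212 220 222}
PSO: 12 outcomes — {000 002 010 012 020 022 200 202 210 212 220 222}
target 200 ∈ {TSO,PSO}

SC:no TSO:yes PSO:yes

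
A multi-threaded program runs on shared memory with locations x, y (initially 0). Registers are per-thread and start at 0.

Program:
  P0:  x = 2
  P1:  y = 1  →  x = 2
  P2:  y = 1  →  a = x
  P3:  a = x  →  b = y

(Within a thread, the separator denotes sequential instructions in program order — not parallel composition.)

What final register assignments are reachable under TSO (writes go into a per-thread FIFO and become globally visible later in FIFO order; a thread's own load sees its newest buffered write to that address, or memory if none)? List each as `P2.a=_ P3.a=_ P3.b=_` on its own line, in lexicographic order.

outcome vector order: (P2.a,P3.a,P3.b)
|TSO outcomes| = 8

P2.a=0 P3.a=0 P3.b=0
P2.a=0 P3.a=0 P3.b=1
P2.a=0 P3.a=2 P3.b=0
P2.a=0 P3.a=2 P3.b=1
P2.a=2 P3.a=0 P3.b=0
P2.a=2 P3.a=0 P3.b=1
P2.a=2 P3.a=2 P3.b=0
P2.a=2 P3.a=2 P3.b=1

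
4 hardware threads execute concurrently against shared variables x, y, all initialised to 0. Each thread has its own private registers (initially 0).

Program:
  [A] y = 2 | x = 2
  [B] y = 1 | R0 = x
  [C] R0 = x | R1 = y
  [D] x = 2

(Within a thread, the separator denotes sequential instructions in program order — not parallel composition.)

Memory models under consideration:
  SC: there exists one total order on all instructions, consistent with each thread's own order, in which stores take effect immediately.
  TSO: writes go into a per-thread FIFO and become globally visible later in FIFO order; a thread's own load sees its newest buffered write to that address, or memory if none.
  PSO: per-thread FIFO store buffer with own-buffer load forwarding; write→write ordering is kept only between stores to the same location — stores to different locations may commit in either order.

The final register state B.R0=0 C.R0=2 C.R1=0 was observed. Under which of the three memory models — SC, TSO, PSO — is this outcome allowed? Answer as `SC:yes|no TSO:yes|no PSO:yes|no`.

outcome vector order: (B.R0,C.R0,C.R1)
[SC] allowed = {000 001 002 021 022 200 201 202 220 221 222}
[TSO] allowed = {000 001 002 020 021 022 200 201 202 220 221 222}
[PSO] allowed = {000 001 002 020 021 022 200 201 202 220 221 222}
target 020 ∈ {TSO,PSO}

SC:no TSO:yes PSO:yes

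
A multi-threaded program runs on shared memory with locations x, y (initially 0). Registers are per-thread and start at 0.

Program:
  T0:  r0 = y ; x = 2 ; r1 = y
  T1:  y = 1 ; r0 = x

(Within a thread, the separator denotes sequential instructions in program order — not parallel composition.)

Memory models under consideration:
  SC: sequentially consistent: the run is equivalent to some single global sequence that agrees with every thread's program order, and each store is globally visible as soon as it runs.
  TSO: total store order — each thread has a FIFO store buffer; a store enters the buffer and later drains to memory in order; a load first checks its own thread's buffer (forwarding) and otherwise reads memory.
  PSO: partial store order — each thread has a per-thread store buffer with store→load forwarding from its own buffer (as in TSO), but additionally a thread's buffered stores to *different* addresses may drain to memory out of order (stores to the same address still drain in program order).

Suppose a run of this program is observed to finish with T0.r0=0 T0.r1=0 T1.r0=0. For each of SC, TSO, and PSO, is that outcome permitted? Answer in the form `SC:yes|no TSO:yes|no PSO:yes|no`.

outcome vector order: (T0.r0,T0.r1,T1.r0)
under SC → 002; 010; 012; 110; 112
under TSO → 000; 002; 010; 012; 110; 112
under PSO → 000; 002; 010; 012; 110; 112
target 000 ∈ {TSO,PSO}

SC:no TSO:yes PSO:yes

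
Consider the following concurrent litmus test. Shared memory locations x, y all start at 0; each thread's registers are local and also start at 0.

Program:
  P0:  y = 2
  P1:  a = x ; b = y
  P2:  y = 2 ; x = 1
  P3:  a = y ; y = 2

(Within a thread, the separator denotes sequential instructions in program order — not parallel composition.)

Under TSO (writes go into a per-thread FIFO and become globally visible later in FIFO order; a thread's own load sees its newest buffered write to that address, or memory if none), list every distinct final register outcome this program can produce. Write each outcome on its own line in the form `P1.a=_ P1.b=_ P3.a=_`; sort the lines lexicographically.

P1.a=0 P1.b=0 P3.a=0
P1.a=0 P1.b=0 P3.a=2
P1.a=0 P1.b=2 P3.a=0
P1.a=0 P1.b=2 P3.a=2
P1.a=1 P1.b=2 P3.a=0
P1.a=1 P1.b=2 P3.a=2

outcome vector order: (P1.a,P1.b,P3.a)
|TSO outcomes| = 6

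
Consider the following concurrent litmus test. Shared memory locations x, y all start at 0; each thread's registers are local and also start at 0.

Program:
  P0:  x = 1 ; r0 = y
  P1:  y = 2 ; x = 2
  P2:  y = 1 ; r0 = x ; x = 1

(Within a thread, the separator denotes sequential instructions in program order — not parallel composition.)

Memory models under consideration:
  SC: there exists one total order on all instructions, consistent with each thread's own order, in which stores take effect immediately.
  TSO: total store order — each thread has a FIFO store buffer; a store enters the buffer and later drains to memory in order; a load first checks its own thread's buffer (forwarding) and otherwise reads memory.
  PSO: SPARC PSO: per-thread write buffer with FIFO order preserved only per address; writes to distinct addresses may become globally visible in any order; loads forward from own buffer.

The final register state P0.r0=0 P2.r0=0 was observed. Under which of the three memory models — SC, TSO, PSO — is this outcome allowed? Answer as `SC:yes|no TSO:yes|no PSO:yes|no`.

SC:no TSO:yes PSO:yes

outcome vector order: (P0.r0,P2.r0)
SC (8): (0,1), (0,2), (1,0), (1,1), (1,2), (2,0), (2,1), (2,2)
TSO (9): (0,0), (0,1), (0,2), (1,0), (1,1), (1,2), (2,0), (2,1), (2,2)
PSO (9): (0,0), (0,1), (0,2), (1,0), (1,1), (1,2), (2,0), (2,1), (2,2)
target (0,0) ∈ {TSO,PSO}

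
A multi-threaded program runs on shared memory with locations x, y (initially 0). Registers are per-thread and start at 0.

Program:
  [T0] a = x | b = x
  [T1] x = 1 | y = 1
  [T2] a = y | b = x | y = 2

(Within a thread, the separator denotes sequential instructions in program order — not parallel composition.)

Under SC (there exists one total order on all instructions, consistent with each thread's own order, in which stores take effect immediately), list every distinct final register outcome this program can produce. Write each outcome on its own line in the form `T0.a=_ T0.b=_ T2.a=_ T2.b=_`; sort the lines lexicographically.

outcome vector order: (T0.a,T0.b,T2.a,T2.b)
|SC outcomes| = 9

T0.a=0 T0.b=0 T2.a=0 T2.b=0
T0.a=0 T0.b=0 T2.a=0 T2.b=1
T0.a=0 T0.b=0 T2.a=1 T2.b=1
T0.a=0 T0.b=1 T2.a=0 T2.b=0
T0.a=0 T0.b=1 T2.a=0 T2.b=1
T0.a=0 T0.b=1 T2.a=1 T2.b=1
T0.a=1 T0.b=1 T2.a=0 T2.b=0
T0.a=1 T0.b=1 T2.a=0 T2.b=1
T0.a=1 T0.b=1 T2.a=1 T2.b=1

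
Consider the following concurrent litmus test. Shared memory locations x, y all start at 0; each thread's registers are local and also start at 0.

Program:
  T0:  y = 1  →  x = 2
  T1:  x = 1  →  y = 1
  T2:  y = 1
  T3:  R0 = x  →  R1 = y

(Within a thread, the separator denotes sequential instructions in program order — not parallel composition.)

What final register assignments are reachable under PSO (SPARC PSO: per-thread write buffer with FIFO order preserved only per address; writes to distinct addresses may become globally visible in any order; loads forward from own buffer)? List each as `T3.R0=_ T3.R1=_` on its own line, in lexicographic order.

T3.R0=0 T3.R1=0
T3.R0=0 T3.R1=1
T3.R0=1 T3.R1=0
T3.R0=1 T3.R1=1
T3.R0=2 T3.R1=0
T3.R0=2 T3.R1=1

outcome vector order: (T3.R0,T3.R1)
|PSO outcomes| = 6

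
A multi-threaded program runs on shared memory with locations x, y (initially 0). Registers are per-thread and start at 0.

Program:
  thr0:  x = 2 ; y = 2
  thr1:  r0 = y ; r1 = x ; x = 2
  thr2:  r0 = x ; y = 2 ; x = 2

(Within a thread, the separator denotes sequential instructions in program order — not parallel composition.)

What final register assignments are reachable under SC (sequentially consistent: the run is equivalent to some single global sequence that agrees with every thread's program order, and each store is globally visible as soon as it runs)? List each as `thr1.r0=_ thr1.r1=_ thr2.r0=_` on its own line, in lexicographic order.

thr1.r0=0 thr1.r1=0 thr2.r0=0
thr1.r0=0 thr1.r1=0 thr2.r0=2
thr1.r0=0 thr1.r1=2 thr2.r0=0
thr1.r0=0 thr1.r1=2 thr2.r0=2
thr1.r0=2 thr1.r1=0 thr2.r0=0
thr1.r0=2 thr1.r1=2 thr2.r0=0
thr1.r0=2 thr1.r1=2 thr2.r0=2

outcome vector order: (thr1.r0,thr1.r1,thr2.r0)
|SC outcomes| = 7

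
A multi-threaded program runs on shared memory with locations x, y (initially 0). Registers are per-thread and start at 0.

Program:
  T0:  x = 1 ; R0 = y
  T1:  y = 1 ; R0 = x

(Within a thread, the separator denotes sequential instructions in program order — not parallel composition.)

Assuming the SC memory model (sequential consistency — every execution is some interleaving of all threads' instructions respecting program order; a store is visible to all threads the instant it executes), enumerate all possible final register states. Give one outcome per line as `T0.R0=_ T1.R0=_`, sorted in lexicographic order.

outcome vector order: (T0.R0,T1.R0)
|SC outcomes| = 3

T0.R0=0 T1.R0=1
T0.R0=1 T1.R0=0
T0.R0=1 T1.R0=1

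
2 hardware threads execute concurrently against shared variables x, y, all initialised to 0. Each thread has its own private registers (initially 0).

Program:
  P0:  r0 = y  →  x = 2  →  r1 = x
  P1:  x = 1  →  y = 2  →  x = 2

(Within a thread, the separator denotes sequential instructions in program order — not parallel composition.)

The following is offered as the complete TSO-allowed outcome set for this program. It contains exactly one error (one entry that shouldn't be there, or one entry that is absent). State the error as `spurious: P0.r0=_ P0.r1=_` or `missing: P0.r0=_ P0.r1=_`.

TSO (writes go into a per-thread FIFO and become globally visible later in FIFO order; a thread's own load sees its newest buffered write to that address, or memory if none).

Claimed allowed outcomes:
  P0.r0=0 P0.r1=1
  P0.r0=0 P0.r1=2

outcome vector order: (P0.r0,P0.r1)
[TSO] allowed = {<0 1>; <0 2>; <2 2>}
TSO∖claimed = {<2 2>}

missing: P0.r0=2 P0.r1=2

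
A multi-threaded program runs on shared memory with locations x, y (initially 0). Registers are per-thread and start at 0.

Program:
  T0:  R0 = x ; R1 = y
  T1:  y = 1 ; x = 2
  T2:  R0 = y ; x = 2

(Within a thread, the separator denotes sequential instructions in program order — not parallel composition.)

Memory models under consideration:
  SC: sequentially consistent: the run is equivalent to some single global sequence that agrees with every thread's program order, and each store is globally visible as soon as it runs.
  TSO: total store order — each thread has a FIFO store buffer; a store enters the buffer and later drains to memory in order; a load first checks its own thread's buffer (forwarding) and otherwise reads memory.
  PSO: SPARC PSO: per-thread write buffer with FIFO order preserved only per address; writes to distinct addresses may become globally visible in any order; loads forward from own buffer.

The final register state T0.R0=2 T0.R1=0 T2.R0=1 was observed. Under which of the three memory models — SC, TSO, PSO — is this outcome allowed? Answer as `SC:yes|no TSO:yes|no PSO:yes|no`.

outcome vector order: (T0.R0,T0.R1,T2.R0)
under SC → <0 0 0>, <0 0 1>, <0 1 0>, <0 1 1>, <2 0 0>, <2 1 0>, <2 1 1>
under TSO → <0 0 0>, <0 0 1>, <0 1 0>, <0 1 1>, <2 0 0>, <2 1 0>, <2 1 1>
under PSO → <0 0 0>, <0 0 1>, <0 1 0>, <0 1 1>, <2 0 0>, <2 0 1>, <2 1 0>, <2 1 1>
target <2 0 1> ∈ {PSO}

SC:no TSO:no PSO:yes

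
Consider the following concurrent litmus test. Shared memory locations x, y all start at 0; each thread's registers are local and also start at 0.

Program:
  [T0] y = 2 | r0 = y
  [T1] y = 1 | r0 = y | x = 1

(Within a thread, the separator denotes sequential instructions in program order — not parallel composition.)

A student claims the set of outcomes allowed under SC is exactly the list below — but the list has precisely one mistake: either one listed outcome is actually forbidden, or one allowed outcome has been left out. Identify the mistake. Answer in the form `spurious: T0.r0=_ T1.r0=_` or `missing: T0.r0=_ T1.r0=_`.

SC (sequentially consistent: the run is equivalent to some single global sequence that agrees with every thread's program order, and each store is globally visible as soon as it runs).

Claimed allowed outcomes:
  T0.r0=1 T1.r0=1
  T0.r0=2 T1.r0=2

missing: T0.r0=2 T1.r0=1

outcome vector order: (T0.r0,T1.r0)
SC (3): (1,1); (2,1); (2,2)
SC∖claimed = {(2,1)}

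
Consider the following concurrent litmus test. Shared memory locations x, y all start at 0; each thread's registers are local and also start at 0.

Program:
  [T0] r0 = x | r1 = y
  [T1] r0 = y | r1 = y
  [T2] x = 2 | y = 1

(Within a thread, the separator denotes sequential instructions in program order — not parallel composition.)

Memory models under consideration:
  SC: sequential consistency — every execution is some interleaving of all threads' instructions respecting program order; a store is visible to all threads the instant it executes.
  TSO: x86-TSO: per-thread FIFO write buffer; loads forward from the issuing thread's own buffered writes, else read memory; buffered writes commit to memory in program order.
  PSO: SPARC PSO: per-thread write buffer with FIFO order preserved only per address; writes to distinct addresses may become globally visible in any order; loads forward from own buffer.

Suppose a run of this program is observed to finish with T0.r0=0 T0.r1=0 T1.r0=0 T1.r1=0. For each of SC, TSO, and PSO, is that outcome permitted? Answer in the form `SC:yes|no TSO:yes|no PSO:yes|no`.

outcome vector order: (T0.r0,T0.r1,T1.r0,T1.r1)
[SC] allowed = {0000; 0001; 0011; 0100; 0101; 0111; 2000; 2001; 2011; 2100; 2101; 2111}
[TSO] allowed = {0000; 0001; 0011; 0100; 0101; 0111; 2000; 2001; 2011; 2100; 2101; 2111}
[PSO] allowed = {0000; 0001; 0011; 0100; 0101; 0111; 2000; 2001; 2011; 2100; 2101; 2111}
target 0000 ∈ {SC,TSO,PSO}

SC:yes TSO:yes PSO:yes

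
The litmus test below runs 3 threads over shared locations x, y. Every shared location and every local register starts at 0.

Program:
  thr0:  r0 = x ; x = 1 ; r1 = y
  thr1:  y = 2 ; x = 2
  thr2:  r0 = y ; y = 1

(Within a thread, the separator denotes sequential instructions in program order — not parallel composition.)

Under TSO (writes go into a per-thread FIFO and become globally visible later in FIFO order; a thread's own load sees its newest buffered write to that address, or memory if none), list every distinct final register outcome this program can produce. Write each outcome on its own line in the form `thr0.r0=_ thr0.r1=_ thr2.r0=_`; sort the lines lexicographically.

thr0.r0=0 thr0.r1=0 thr2.r0=0
thr0.r0=0 thr0.r1=0 thr2.r0=2
thr0.r0=0 thr0.r1=1 thr2.r0=0
thr0.r0=0 thr0.r1=1 thr2.r0=2
thr0.r0=0 thr0.r1=2 thr2.r0=0
thr0.r0=0 thr0.r1=2 thr2.r0=2
thr0.r0=2 thr0.r1=1 thr2.r0=0
thr0.r0=2 thr0.r1=1 thr2.r0=2
thr0.r0=2 thr0.r1=2 thr2.r0=0
thr0.r0=2 thr0.r1=2 thr2.r0=2

outcome vector order: (thr0.r0,thr0.r1,thr2.r0)
|TSO outcomes| = 10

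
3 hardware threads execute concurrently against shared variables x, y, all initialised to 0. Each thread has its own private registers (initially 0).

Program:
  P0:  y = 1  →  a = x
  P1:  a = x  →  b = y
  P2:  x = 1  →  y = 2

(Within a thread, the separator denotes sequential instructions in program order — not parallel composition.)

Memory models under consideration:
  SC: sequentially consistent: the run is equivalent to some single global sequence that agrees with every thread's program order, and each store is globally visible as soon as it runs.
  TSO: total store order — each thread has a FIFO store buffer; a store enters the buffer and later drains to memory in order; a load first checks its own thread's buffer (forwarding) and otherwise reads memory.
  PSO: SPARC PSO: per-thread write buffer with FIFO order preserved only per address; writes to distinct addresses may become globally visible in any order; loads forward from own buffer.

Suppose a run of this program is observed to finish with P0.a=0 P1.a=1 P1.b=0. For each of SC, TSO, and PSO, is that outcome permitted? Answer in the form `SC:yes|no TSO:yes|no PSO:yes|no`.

outcome vector order: (P0.a,P1.a,P1.b)
SC (11): (0,0,0), (0,0,1), (0,0,2), (0,1,1), (0,1,2), (1,0,0), (1,0,1), (1,0,2), (1,1,0), (1,1,1), (1,1,2)
TSO (12): (0,0,0), (0,0,1), (0,0,2), (0,1,0), (0,1,1), (0,1,2), (1,0,0), (1,0,1), (1,0,2), (1,1,0), (1,1,1), (1,1,2)
PSO (12): (0,0,0), (0,0,1), (0,0,2), (0,1,0), (0,1,1), (0,1,2), (1,0,0), (1,0,1), (1,0,2), (1,1,0), (1,1,1), (1,1,2)
target (0,1,0) ∈ {TSO,PSO}

SC:no TSO:yes PSO:yes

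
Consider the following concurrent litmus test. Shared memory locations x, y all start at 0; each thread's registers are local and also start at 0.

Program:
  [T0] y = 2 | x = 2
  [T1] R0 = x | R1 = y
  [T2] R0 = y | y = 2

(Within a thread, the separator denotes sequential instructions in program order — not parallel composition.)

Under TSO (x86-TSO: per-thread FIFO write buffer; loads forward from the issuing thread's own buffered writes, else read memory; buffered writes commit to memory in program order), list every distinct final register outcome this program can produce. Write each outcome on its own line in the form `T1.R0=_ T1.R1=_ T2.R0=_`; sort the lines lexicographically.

outcome vector order: (T1.R0,T1.R1,T2.R0)
|TSO outcomes| = 6

T1.R0=0 T1.R1=0 T2.R0=0
T1.R0=0 T1.R1=0 T2.R0=2
T1.R0=0 T1.R1=2 T2.R0=0
T1.R0=0 T1.R1=2 T2.R0=2
T1.R0=2 T1.R1=2 T2.R0=0
T1.R0=2 T1.R1=2 T2.R0=2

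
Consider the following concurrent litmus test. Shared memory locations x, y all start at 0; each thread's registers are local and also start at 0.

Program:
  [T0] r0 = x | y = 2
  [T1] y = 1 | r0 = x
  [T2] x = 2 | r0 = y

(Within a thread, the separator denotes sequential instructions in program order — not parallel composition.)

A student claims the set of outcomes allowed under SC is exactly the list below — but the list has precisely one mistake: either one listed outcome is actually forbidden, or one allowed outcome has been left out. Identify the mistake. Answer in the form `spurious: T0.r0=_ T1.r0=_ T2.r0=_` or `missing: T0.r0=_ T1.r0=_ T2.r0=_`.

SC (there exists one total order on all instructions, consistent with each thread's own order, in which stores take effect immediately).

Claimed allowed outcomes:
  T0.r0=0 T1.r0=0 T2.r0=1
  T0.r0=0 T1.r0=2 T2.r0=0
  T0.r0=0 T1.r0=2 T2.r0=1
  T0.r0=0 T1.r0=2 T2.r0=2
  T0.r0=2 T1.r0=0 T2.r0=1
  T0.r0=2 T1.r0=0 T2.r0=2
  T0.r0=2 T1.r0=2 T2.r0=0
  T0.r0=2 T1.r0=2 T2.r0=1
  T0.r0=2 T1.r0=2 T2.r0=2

missing: T0.r0=0 T1.r0=0 T2.r0=2

outcome vector order: (T0.r0,T1.r0,T2.r0)
under SC → 001; 002; 020; 021; 022; 201; 202; 220; 221; 222
SC∖claimed = {002}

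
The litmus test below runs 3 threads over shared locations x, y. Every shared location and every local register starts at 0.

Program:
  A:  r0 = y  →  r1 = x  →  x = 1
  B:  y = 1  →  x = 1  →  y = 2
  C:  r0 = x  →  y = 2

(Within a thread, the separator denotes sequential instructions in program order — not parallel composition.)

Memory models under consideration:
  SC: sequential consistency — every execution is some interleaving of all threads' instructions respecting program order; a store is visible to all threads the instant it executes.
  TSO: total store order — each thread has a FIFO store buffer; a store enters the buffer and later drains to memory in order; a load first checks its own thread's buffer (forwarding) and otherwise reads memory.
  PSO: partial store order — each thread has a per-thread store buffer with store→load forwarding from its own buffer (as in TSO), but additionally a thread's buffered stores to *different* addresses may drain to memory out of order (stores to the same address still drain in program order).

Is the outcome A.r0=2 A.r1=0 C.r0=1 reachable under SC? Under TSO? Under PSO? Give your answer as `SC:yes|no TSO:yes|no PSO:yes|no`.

outcome vector order: (A.r0,A.r1,C.r0)
SC (11): <0 0 0> <0 0 1> <0 1 0> <0 1 1> <1 0 0> <1 0 1> <1 1 0> <1 1 1> <2 0 0> <2 1 0> <2 1 1>
TSO (11): <0 0 0> <0 0 1> <0 1 0> <0 1 1> <1 0 0> <1 0 1> <1 1 0> <1 1 1> <2 0 0> <2 1 0> <2 1 1>
PSO (12): <0 0 0> <0 0 1> <0 1 0> <0 1 1> <1 0 0> <1 0 1> <1 1 0> <1 1 1> <2 0 0> <2 0 1> <2 1 0> <2 1 1>
target <2 0 1> ∈ {PSO}

SC:no TSO:no PSO:yes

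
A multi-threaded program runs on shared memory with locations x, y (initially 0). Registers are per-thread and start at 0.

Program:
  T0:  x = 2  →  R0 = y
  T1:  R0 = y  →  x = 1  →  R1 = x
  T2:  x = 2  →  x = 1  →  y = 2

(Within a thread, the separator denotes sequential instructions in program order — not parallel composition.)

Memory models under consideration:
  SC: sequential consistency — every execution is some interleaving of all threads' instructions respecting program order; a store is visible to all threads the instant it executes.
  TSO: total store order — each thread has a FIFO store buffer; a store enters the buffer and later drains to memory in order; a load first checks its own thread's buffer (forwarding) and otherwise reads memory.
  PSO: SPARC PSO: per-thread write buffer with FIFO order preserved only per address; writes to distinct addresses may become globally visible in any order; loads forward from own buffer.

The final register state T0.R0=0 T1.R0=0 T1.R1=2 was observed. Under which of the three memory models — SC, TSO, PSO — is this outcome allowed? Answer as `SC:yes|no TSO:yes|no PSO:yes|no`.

SC:yes TSO:yes PSO:yes

outcome vector order: (T0.R0,T1.R0,T1.R1)
SC: 7 outcomes — {<0 0 1>; <0 0 2>; <0 2 1>; <2 0 1>; <2 0 2>; <2 2 1>; <2 2 2>}
TSO: 8 outcomes — {<0 0 1>; <0 0 2>; <0 2 1>; <0 2 2>; <2 0 1>; <2 0 2>; <2 2 1>; <2 2 2>}
PSO: 8 outcomes — {<0 0 1>; <0 0 2>; <0 2 1>; <0 2 2>; <2 0 1>; <2 0 2>; <2 2 1>; <2 2 2>}
target <0 0 2> ∈ {SC,TSO,PSO}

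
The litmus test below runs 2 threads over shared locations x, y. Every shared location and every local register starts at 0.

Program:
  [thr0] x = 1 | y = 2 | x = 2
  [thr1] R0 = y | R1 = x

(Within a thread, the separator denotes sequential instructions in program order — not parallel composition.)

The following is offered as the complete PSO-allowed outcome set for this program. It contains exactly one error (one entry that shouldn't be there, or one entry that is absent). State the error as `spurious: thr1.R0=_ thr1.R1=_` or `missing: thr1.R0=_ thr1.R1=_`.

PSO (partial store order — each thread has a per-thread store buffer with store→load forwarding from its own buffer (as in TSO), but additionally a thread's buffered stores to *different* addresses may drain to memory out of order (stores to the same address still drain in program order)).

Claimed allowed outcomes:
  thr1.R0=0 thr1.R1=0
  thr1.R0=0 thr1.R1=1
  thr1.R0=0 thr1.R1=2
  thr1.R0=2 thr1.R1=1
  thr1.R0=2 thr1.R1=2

outcome vector order: (thr1.R0,thr1.R1)
PSO (6): <0 0> <0 1> <0 2> <2 0> <2 1> <2 2>
PSO∖claimed = {<2 0>}

missing: thr1.R0=2 thr1.R1=0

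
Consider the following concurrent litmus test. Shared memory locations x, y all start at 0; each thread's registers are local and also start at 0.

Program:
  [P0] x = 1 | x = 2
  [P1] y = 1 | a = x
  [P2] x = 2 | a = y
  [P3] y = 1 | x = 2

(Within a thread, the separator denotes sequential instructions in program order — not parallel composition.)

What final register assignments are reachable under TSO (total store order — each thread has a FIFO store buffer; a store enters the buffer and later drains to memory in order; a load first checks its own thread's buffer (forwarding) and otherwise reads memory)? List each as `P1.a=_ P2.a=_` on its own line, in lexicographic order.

P1.a=0 P2.a=0
P1.a=0 P2.a=1
P1.a=1 P2.a=0
P1.a=1 P2.a=1
P1.a=2 P2.a=0
P1.a=2 P2.a=1

outcome vector order: (P1.a,P2.a)
|TSO outcomes| = 6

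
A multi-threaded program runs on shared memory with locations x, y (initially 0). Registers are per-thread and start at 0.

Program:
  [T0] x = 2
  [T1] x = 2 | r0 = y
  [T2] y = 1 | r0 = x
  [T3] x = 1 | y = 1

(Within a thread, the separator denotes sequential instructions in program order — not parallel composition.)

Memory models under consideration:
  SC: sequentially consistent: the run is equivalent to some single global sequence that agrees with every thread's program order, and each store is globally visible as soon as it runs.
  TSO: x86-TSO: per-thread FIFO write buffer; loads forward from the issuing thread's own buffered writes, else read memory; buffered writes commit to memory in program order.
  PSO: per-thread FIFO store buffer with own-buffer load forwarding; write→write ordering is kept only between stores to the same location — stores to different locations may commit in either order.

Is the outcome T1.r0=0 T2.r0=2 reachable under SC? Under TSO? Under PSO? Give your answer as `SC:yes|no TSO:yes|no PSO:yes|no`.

SC:yes TSO:yes PSO:yes

outcome vector order: (T1.r0,T2.r0)
under SC → 0/1 0/2 1/0 1/1 1/2
under TSO → 0/0 0/1 0/2 1/0 1/1 1/2
under PSO → 0/0 0/1 0/2 1/0 1/1 1/2
target 0/2 ∈ {SC,TSO,PSO}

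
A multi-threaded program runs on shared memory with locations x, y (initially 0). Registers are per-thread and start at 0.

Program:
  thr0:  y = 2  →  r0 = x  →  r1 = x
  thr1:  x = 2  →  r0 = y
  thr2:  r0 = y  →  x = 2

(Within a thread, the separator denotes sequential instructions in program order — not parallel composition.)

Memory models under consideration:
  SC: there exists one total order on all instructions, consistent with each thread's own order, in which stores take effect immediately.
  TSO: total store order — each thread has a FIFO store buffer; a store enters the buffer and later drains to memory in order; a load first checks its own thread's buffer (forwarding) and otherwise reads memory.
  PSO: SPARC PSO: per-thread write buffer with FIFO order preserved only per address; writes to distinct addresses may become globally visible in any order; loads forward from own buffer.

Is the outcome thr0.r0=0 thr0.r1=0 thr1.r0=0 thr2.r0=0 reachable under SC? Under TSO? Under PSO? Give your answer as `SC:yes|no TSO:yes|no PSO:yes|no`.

outcome vector order: (thr0.r0,thr0.r1,thr1.r0,thr2.r0)
SC: 8 outcomes — {(0,0,2,0); (0,0,2,2); (0,2,2,0); (0,2,2,2); (2,2,0,0); (2,2,0,2); (2,2,2,0); (2,2,2,2)}
TSO: 12 outcomes — {(0,0,0,0); (0,0,0,2); (0,0,2,0); (0,0,2,2); (0,2,0,0); (0,2,0,2); (0,2,2,0); (0,2,2,2); (2,2,0,0); (2,2,0,2); (2,2,2,0); (2,2,2,2)}
PSO: 12 outcomes — {(0,0,0,0); (0,0,0,2); (0,0,2,0); (0,0,2,2); (0,2,0,0); (0,2,0,2); (0,2,2,0); (0,2,2,2); (2,2,0,0); (2,2,0,2); (2,2,2,0); (2,2,2,2)}
target (0,0,0,0) ∈ {TSO,PSO}

SC:no TSO:yes PSO:yes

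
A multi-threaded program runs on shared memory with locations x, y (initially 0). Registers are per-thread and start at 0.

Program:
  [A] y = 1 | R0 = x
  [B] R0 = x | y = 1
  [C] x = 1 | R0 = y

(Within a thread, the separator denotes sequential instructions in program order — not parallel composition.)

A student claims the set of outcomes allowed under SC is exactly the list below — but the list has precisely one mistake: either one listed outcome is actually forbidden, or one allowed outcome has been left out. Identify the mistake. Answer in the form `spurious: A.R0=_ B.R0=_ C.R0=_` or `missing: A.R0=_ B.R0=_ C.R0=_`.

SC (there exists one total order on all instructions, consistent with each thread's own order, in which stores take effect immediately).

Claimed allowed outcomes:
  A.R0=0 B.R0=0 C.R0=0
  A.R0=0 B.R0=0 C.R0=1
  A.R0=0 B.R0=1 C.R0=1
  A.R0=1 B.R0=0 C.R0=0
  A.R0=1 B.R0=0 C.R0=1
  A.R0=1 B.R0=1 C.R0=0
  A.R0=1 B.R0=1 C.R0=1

spurious: A.R0=0 B.R0=0 C.R0=0

outcome vector order: (A.R0,B.R0,C.R0)
SC: 6 outcomes — {<0 0 1>, <0 1 1>, <1 0 0>, <1 0 1>, <1 1 0>, <1 1 1>}
claimed∖SC = {<0 0 0>}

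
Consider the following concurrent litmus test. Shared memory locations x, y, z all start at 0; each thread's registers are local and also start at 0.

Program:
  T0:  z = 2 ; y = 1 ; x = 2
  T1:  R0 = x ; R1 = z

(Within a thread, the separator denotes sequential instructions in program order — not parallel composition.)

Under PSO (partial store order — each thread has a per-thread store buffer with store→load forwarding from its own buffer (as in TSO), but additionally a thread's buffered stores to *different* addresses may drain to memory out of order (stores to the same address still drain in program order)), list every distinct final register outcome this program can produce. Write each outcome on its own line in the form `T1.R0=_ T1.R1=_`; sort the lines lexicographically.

outcome vector order: (T1.R0,T1.R1)
|PSO outcomes| = 4

T1.R0=0 T1.R1=0
T1.R0=0 T1.R1=2
T1.R0=2 T1.R1=0
T1.R0=2 T1.R1=2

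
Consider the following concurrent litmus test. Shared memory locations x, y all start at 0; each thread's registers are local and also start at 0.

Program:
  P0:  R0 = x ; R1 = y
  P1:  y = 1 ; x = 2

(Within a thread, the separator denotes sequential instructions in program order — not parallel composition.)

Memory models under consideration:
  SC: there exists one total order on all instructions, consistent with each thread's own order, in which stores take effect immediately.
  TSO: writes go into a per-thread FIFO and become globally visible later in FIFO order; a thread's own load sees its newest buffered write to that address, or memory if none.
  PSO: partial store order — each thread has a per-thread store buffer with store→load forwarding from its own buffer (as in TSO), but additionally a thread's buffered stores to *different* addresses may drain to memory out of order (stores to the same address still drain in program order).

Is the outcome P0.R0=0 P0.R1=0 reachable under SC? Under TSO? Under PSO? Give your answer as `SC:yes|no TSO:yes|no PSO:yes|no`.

SC:yes TSO:yes PSO:yes

outcome vector order: (P0.R0,P0.R1)
SC (3): 00 01 21
TSO (3): 00 01 21
PSO (4): 00 01 20 21
target 00 ∈ {SC,TSO,PSO}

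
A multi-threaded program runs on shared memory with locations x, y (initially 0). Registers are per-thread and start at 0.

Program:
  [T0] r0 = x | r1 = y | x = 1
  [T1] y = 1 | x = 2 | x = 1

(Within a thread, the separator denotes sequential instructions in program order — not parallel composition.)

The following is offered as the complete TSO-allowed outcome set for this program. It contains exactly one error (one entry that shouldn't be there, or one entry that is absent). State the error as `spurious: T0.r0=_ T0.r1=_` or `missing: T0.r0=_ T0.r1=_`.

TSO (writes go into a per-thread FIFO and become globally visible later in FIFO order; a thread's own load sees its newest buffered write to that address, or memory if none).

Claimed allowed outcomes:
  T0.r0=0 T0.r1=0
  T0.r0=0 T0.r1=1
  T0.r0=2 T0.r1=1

outcome vector order: (T0.r0,T0.r1)
TSO: 4 outcomes — {<0 0>; <0 1>; <1 1>; <2 1>}
TSO∖claimed = {<1 1>}

missing: T0.r0=1 T0.r1=1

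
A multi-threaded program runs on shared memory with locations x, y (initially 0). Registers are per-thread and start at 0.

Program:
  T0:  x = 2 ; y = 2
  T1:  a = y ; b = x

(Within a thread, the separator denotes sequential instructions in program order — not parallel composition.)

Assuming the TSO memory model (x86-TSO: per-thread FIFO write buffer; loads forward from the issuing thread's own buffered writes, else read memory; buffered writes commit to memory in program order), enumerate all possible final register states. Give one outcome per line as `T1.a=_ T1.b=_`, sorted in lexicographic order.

T1.a=0 T1.b=0
T1.a=0 T1.b=2
T1.a=2 T1.b=2

outcome vector order: (T1.a,T1.b)
|TSO outcomes| = 3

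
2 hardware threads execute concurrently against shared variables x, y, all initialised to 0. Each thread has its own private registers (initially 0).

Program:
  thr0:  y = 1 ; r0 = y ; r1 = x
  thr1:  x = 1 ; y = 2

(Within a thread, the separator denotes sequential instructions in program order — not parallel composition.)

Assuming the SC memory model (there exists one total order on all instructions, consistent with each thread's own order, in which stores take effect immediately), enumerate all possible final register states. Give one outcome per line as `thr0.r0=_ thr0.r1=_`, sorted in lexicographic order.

thr0.r0=1 thr0.r1=0
thr0.r0=1 thr0.r1=1
thr0.r0=2 thr0.r1=1

outcome vector order: (thr0.r0,thr0.r1)
|SC outcomes| = 3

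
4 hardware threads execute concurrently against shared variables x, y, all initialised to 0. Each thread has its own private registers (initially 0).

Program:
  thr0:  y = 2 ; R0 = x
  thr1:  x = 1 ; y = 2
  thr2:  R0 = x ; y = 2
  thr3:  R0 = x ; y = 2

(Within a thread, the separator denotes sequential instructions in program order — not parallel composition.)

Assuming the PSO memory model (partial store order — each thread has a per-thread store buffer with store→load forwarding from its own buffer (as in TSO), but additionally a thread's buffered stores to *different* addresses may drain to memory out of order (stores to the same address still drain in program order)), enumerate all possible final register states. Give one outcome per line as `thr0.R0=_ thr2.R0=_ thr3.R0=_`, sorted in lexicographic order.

thr0.R0=0 thr2.R0=0 thr3.R0=0
thr0.R0=0 thr2.R0=0 thr3.R0=1
thr0.R0=0 thr2.R0=1 thr3.R0=0
thr0.R0=0 thr2.R0=1 thr3.R0=1
thr0.R0=1 thr2.R0=0 thr3.R0=0
thr0.R0=1 thr2.R0=0 thr3.R0=1
thr0.R0=1 thr2.R0=1 thr3.R0=0
thr0.R0=1 thr2.R0=1 thr3.R0=1

outcome vector order: (thr0.R0,thr2.R0,thr3.R0)
|PSO outcomes| = 8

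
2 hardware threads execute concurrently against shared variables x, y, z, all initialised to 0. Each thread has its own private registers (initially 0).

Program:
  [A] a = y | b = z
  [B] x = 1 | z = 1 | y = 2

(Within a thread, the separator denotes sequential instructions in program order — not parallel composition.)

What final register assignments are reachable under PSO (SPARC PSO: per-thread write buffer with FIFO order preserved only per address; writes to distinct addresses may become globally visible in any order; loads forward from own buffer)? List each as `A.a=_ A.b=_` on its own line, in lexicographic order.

A.a=0 A.b=0
A.a=0 A.b=1
A.a=2 A.b=0
A.a=2 A.b=1

outcome vector order: (A.a,A.b)
|PSO outcomes| = 4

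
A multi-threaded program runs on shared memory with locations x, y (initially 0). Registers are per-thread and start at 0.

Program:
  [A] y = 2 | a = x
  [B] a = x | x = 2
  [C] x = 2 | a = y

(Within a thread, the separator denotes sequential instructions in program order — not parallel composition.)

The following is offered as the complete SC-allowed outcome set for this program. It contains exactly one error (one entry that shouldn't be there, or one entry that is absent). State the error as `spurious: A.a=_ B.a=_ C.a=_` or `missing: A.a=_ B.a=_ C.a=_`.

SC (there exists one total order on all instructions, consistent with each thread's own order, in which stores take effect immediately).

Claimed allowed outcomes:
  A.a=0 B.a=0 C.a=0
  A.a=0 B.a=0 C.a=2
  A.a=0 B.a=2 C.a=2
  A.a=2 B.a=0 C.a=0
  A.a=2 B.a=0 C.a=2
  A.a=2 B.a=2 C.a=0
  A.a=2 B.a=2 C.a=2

spurious: A.a=0 B.a=0 C.a=0

outcome vector order: (A.a,B.a,C.a)
SC (6): <0 0 2>; <0 2 2>; <2 0 0>; <2 0 2>; <2 2 0>; <2 2 2>
claimed∖SC = {<0 0 0>}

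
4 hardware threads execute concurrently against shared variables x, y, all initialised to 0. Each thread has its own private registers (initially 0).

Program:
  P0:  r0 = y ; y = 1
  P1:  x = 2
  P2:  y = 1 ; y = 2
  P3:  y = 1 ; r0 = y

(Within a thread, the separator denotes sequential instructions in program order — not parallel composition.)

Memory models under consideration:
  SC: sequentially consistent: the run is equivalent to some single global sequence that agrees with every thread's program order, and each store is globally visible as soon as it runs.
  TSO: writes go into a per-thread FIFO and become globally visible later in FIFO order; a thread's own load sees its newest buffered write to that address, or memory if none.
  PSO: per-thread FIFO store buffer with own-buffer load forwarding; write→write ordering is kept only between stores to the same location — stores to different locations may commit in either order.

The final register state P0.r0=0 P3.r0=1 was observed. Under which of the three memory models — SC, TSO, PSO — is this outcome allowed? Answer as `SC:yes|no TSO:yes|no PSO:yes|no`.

outcome vector order: (P0.r0,P3.r0)
SC (6): (0,1) (0,2) (1,1) (1,2) (2,1) (2,2)
TSO (6): (0,1) (0,2) (1,1) (1,2) (2,1) (2,2)
PSO (6): (0,1) (0,2) (1,1) (1,2) (2,1) (2,2)
target (0,1) ∈ {SC,TSO,PSO}

SC:yes TSO:yes PSO:yes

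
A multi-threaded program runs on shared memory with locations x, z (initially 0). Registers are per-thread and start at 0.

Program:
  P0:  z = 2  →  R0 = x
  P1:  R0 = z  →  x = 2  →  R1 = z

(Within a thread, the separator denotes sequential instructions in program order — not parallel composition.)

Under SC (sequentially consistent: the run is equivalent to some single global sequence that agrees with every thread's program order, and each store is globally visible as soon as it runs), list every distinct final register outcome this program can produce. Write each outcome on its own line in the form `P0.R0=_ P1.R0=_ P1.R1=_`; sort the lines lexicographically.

outcome vector order: (P0.R0,P1.R0,P1.R1)
|SC outcomes| = 5

P0.R0=0 P1.R0=0 P1.R1=2
P0.R0=0 P1.R0=2 P1.R1=2
P0.R0=2 P1.R0=0 P1.R1=0
P0.R0=2 P1.R0=0 P1.R1=2
P0.R0=2 P1.R0=2 P1.R1=2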